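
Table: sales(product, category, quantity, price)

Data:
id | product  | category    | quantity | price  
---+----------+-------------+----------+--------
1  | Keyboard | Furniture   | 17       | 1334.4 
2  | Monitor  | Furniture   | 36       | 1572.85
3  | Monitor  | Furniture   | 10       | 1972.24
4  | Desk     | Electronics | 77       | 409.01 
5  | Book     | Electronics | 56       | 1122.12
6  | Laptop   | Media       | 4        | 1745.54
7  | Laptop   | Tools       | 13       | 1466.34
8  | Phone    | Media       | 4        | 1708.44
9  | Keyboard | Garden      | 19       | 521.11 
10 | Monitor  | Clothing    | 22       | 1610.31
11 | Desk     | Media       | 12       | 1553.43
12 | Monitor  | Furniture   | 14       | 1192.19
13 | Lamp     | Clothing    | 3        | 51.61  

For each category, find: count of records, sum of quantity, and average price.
SELECT category,
       COUNT(*) as cnt,
       SUM(quantity) as total_quantity,
       AVG(price) as avg_price
FROM sales
GROUP BY category

Result:
  Clothing: 2 records, 25 total quantity, 830.96 avg price
  Electronics: 2 records, 133 total quantity, 765.57 avg price
  Furniture: 4 records, 77 total quantity, 1517.92 avg price
  Garden: 1 records, 19 total quantity, 521.11 avg price
  Media: 3 records, 20 total quantity, 1669.14 avg price
  Tools: 1 records, 13 total quantity, 1466.34 avg price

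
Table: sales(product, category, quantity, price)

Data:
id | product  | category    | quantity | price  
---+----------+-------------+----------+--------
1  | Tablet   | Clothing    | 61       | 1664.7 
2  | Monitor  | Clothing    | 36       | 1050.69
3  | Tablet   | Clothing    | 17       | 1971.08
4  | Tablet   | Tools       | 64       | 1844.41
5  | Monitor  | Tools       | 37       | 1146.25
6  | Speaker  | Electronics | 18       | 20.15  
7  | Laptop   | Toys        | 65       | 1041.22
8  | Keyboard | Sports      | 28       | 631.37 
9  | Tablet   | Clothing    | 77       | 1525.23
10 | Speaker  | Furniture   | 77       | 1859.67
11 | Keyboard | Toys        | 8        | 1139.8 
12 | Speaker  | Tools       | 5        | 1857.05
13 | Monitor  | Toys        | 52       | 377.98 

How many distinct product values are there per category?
SELECT category, COUNT(DISTINCT product)
FROM sales
GROUP BY category

Result:
  Clothing: 2 distinct
  Electronics: 1 distinct
  Furniture: 1 distinct
  Sports: 1 distinct
  Tools: 3 distinct
  Toys: 3 distinct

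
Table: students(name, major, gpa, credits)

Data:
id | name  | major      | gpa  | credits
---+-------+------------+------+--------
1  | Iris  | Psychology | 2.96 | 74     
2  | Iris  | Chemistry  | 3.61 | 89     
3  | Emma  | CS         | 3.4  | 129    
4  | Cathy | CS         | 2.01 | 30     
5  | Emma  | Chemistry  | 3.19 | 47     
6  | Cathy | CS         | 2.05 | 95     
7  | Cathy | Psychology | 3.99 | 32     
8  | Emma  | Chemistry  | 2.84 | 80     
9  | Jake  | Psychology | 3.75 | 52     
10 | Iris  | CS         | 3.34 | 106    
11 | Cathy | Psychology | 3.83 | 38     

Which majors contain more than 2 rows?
SELECT major, COUNT(*) as cnt
FROM students
GROUP BY major
HAVING COUNT(*) > 2

Result:
  CS: 4
  Chemistry: 3
  Psychology: 4

Note: HAVING filters groups after aggregation, WHERE filters rows before.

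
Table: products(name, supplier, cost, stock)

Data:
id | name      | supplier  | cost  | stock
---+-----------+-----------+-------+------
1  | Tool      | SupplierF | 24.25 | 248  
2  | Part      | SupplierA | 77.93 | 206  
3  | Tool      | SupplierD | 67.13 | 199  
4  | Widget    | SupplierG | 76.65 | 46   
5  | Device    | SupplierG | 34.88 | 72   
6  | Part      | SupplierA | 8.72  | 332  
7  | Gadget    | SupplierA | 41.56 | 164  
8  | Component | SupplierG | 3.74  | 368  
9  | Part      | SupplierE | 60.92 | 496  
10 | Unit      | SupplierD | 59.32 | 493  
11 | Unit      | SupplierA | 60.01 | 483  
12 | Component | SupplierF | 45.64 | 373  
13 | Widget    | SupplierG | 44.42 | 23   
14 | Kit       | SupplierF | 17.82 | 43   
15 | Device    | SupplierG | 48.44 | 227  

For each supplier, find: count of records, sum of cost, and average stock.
SELECT supplier,
       COUNT(*) as cnt,
       SUM(cost) as total_cost,
       AVG(stock) as avg_stock
FROM products
GROUP BY supplier

Result:
  SupplierA: 4 records, 188.22 total cost, 296.25 avg stock
  SupplierD: 2 records, 126.45 total cost, 346.00 avg stock
  SupplierE: 1 records, 60.92 total cost, 496.00 avg stock
  SupplierF: 3 records, 87.71 total cost, 221.33 avg stock
  SupplierG: 5 records, 208.13 total cost, 147.20 avg stock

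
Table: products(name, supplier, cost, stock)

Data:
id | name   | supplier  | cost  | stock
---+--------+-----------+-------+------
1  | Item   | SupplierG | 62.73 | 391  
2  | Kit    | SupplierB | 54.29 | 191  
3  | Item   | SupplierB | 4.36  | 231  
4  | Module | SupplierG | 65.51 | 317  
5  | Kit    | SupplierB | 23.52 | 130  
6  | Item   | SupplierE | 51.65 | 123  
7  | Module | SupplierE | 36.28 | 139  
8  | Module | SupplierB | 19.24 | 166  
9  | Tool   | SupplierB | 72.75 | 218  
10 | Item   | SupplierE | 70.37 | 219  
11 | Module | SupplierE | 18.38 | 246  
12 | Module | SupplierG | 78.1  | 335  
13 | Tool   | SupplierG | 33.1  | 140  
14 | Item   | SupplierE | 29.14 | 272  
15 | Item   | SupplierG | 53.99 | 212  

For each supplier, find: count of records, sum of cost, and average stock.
SELECT supplier,
       COUNT(*) as cnt,
       SUM(cost) as total_cost,
       AVG(stock) as avg_stock
FROM products
GROUP BY supplier

Result:
  SupplierB: 5 records, 174.16 total cost, 187.20 avg stock
  SupplierE: 5 records, 205.82 total cost, 199.80 avg stock
  SupplierG: 5 records, 293.43 total cost, 279.00 avg stock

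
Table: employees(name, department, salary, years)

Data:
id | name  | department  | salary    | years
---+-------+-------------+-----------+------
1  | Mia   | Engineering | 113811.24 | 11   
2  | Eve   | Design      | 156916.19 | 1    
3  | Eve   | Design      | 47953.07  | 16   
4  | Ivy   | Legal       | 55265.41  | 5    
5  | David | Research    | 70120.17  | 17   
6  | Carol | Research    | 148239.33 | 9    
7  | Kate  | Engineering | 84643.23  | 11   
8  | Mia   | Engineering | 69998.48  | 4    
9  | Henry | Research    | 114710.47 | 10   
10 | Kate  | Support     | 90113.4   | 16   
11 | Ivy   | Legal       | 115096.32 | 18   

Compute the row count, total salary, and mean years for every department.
SELECT department,
       COUNT(*) as cnt,
       SUM(salary) as total_salary,
       AVG(years) as avg_years
FROM employees
GROUP BY department

Result:
  Design: 2 records, 204869.26 total salary, 8.50 avg years
  Engineering: 3 records, 268452.95 total salary, 8.67 avg years
  Legal: 2 records, 170361.73 total salary, 11.50 avg years
  Research: 3 records, 333069.97 total salary, 12.00 avg years
  Support: 1 records, 90113.40 total salary, 16.00 avg years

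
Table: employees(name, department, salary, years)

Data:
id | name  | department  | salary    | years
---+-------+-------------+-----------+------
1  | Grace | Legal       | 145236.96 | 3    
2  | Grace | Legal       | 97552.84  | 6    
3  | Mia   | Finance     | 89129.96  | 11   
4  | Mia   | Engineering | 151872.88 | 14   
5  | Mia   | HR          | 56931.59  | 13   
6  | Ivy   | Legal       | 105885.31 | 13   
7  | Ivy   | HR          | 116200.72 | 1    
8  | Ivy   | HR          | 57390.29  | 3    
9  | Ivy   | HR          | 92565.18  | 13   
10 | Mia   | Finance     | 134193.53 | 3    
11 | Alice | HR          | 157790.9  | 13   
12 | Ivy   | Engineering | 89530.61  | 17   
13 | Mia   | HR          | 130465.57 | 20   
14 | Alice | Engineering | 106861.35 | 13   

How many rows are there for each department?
SELECT department, COUNT(*) as count
FROM employees
GROUP BY department

Result:
  Engineering: 3
  Finance: 2
  HR: 6
  Legal: 3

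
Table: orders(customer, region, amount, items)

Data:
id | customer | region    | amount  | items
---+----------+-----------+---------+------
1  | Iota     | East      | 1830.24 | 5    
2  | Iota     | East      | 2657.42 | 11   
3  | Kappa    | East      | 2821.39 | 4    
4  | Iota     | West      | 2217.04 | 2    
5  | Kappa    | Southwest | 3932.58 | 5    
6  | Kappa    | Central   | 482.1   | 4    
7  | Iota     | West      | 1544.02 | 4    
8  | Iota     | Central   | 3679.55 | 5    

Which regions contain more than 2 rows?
SELECT region, COUNT(*) as cnt
FROM orders
GROUP BY region
HAVING COUNT(*) > 2

Result:
  East: 3

Note: HAVING filters groups after aggregation, WHERE filters rows before.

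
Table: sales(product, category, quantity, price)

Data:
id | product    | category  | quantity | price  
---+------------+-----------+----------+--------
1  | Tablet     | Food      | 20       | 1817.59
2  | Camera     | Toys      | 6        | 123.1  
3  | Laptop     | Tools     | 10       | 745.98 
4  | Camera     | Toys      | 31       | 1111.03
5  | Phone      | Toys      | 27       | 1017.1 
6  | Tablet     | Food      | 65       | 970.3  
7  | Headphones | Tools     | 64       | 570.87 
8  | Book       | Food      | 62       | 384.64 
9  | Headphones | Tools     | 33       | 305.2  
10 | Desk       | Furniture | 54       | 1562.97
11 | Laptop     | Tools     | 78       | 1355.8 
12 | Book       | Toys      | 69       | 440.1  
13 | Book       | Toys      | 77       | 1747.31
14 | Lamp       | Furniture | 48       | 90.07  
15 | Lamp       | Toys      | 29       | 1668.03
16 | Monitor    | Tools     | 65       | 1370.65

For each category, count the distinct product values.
SELECT category, COUNT(DISTINCT product)
FROM sales
GROUP BY category

Result:
  Food: 2 distinct
  Furniture: 2 distinct
  Tools: 3 distinct
  Toys: 4 distinct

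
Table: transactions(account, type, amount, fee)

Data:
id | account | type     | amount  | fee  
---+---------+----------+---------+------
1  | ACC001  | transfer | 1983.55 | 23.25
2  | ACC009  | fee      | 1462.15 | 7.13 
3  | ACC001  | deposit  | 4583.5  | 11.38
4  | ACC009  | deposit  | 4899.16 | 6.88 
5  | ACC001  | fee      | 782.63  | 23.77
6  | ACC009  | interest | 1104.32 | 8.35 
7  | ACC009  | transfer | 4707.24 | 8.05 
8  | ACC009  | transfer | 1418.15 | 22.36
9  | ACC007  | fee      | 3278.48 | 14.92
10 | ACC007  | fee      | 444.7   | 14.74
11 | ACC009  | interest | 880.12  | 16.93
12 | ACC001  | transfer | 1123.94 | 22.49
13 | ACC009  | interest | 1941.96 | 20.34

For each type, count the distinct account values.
SELECT type, COUNT(DISTINCT account)
FROM transactions
GROUP BY type

Result:
  deposit: 2 distinct
  fee: 3 distinct
  interest: 1 distinct
  transfer: 2 distinct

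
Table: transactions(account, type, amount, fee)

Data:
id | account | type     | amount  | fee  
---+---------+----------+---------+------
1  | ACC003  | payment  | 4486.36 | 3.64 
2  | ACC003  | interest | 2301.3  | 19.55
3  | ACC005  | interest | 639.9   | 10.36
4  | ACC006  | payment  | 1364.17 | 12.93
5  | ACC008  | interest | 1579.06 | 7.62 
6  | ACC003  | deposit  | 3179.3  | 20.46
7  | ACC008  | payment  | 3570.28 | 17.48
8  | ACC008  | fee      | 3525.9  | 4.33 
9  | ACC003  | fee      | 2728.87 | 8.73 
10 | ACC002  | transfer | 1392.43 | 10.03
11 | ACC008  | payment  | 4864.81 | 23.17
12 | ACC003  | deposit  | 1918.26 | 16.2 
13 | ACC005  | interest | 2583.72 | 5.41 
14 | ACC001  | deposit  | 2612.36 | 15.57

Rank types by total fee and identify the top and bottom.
SELECT type, SUM(fee)
FROM transactions
GROUP BY type
ORDER BY SUM(fee)

All groups:
  transfer: 10.03
  fee: 13.06
  interest: 42.94
  deposit: 52.23
  payment: 57.22

Highest: payment (57.22)
Lowest: transfer (10.03)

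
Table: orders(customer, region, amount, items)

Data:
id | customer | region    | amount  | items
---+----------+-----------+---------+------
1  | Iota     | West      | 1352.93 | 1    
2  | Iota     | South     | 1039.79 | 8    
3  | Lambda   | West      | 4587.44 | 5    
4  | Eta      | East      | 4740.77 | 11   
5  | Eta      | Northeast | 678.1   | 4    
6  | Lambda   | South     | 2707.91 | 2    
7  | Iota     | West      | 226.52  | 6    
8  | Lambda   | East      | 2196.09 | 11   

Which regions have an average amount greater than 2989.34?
SELECT region, AVG(amount)
FROM orders
GROUP BY region
HAVING AVG(amount) > 2989.34

Result:
  East: avg=3468.43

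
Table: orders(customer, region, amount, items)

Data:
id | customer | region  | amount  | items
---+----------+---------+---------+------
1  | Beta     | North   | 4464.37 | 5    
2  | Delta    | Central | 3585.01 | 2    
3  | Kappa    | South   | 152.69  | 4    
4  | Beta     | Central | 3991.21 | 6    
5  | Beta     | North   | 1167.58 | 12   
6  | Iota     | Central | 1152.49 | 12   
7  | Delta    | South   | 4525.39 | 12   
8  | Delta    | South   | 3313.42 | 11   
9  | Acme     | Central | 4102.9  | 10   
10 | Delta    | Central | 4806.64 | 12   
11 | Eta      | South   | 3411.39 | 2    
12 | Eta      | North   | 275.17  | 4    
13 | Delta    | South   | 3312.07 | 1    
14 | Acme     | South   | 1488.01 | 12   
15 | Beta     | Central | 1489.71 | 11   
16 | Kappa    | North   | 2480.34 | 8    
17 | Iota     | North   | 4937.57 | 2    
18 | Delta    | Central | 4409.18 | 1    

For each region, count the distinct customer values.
SELECT region, COUNT(DISTINCT customer)
FROM orders
GROUP BY region

Result:
  Central: 4 distinct
  North: 4 distinct
  South: 4 distinct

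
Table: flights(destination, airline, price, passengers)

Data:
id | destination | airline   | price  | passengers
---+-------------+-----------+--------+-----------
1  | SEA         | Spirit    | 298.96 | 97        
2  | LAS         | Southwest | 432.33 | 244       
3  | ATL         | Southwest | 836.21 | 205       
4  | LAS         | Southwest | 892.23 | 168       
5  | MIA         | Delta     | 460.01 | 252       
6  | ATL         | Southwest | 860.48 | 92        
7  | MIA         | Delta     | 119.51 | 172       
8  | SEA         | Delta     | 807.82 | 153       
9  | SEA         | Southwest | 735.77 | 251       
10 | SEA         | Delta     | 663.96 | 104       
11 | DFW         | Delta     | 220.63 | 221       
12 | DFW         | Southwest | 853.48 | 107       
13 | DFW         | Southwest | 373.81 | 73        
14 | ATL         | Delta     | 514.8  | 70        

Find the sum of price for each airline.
SELECT airline, SUM(price) as result
FROM flights
GROUP BY airline

Result:
  Delta: 2786.73
  Southwest: 4984.31
  Spirit: 298.96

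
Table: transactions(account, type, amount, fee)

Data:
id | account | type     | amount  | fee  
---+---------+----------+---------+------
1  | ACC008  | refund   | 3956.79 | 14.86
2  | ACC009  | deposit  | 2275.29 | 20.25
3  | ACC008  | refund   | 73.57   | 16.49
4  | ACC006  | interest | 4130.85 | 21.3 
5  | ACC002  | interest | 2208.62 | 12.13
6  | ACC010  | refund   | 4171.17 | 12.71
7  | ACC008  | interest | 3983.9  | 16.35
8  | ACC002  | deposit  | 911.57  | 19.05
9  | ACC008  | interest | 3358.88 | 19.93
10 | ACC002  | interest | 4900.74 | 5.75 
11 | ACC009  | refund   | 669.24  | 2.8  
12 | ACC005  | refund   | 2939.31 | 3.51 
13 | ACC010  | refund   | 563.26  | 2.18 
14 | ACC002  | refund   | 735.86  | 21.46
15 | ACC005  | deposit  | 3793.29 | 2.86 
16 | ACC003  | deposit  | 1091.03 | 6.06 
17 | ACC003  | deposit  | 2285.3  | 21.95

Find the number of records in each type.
SELECT type, COUNT(*) as count
FROM transactions
GROUP BY type

Result:
  deposit: 5
  interest: 5
  refund: 7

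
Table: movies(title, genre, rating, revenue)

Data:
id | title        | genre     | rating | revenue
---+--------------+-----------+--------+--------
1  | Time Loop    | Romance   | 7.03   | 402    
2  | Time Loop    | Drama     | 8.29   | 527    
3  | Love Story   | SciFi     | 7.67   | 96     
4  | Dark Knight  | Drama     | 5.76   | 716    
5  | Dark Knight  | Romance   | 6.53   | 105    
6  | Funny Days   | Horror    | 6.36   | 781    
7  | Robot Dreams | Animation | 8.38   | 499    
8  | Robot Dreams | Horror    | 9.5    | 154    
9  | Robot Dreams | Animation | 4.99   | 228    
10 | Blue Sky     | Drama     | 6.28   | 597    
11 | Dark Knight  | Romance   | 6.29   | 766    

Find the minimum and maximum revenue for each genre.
SELECT genre, MIN(revenue), MAX(revenue)
FROM movies
GROUP BY genre

Result:
  Animation: min=228, max=499
  Drama: min=527, max=716
  Horror: min=154, max=781
  Romance: min=105, max=766
  SciFi: min=96, max=96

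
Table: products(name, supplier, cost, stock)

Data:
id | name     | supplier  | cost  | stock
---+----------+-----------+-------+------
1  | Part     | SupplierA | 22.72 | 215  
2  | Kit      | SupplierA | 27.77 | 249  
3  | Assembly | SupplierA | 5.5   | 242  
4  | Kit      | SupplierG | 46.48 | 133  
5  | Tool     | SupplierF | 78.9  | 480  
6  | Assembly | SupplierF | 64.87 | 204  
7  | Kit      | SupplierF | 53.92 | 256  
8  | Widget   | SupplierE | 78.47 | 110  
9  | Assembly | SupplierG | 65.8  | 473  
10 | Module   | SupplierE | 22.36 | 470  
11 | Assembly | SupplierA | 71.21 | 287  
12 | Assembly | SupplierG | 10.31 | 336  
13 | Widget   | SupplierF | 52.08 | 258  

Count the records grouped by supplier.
SELECT supplier, COUNT(*) as count
FROM products
GROUP BY supplier

Result:
  SupplierA: 4
  SupplierE: 2
  SupplierF: 4
  SupplierG: 3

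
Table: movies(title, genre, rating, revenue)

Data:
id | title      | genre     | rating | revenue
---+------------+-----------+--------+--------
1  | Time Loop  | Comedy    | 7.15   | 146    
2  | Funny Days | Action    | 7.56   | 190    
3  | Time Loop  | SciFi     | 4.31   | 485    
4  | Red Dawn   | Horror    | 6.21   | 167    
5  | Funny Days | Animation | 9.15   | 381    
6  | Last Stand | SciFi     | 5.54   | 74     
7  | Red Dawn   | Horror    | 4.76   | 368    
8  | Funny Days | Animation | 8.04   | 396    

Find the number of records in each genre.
SELECT genre, COUNT(*) as count
FROM movies
GROUP BY genre

Result:
  Action: 1
  Animation: 2
  Comedy: 1
  Horror: 2
  SciFi: 2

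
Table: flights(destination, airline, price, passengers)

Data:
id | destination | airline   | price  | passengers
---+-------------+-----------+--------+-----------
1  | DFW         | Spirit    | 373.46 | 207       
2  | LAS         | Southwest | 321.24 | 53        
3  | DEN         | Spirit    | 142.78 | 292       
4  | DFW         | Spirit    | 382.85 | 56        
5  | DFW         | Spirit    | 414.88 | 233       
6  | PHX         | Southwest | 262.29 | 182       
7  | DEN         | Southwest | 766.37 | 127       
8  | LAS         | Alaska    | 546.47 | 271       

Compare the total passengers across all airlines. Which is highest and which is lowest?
SELECT airline, SUM(passengers)
FROM flights
GROUP BY airline
ORDER BY SUM(passengers)

All groups:
  Alaska: 271
  Southwest: 362
  Spirit: 788

Highest: Spirit (788)
Lowest: Alaska (271)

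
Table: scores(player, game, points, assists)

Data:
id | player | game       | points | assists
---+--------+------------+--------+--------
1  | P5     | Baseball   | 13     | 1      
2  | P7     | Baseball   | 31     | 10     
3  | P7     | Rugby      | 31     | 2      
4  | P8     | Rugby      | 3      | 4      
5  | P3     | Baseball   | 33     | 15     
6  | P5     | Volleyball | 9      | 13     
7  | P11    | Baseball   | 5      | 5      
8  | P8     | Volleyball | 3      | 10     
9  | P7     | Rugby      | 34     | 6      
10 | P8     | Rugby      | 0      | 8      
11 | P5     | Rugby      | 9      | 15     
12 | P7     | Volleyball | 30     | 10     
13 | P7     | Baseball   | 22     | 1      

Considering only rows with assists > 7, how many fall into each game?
SELECT game, COUNT(*)
FROM scores
WHERE assists > 7
GROUP BY game

Note: WHERE filters rows before grouping.

Result:
  Baseball: 2
  Rugby: 2
  Volleyball: 3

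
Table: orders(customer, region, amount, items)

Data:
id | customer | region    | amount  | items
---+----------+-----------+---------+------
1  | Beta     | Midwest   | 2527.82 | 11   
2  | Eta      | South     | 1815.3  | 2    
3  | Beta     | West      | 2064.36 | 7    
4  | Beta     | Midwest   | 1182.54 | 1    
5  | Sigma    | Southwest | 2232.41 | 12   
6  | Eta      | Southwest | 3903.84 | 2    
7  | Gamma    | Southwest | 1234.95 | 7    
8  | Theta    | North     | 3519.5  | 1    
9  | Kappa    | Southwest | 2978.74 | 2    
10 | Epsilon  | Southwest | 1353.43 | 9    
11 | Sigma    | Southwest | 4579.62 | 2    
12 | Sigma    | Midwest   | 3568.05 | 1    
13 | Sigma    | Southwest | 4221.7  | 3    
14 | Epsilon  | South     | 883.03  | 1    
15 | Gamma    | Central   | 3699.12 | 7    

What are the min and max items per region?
SELECT region, MIN(items), MAX(items)
FROM orders
GROUP BY region

Result:
  Central: min=7, max=7
  Midwest: min=1, max=11
  North: min=1, max=1
  South: min=1, max=2
  Southwest: min=2, max=12
  West: min=7, max=7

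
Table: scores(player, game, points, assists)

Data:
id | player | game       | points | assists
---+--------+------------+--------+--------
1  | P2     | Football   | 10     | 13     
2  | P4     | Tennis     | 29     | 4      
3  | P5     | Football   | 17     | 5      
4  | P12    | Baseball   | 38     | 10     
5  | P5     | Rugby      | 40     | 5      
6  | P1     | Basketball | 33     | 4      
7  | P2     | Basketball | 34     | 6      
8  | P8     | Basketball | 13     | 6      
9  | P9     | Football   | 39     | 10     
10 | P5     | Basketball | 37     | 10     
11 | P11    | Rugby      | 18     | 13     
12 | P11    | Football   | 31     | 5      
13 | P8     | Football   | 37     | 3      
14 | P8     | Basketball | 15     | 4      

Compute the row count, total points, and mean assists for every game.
SELECT game,
       COUNT(*) as cnt,
       SUM(points) as total_points,
       AVG(assists) as avg_assists
FROM scores
GROUP BY game

Result:
  Baseball: 1 records, 38 total points, 10.00 avg assists
  Basketball: 5 records, 132 total points, 6.00 avg assists
  Football: 5 records, 134 total points, 7.20 avg assists
  Rugby: 2 records, 58 total points, 9.00 avg assists
  Tennis: 1 records, 29 total points, 4.00 avg assists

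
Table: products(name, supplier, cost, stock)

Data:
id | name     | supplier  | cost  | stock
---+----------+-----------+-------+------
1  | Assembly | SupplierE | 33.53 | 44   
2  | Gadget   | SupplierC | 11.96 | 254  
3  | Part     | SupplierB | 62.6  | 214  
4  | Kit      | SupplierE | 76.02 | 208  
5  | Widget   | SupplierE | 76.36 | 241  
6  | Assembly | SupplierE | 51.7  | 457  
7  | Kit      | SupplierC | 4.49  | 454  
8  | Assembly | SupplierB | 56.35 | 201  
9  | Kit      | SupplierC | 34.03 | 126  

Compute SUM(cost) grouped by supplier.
SELECT supplier, SUM(cost) as result
FROM products
GROUP BY supplier

Result:
  SupplierB: 118.95
  SupplierC: 50.48
  SupplierE: 237.61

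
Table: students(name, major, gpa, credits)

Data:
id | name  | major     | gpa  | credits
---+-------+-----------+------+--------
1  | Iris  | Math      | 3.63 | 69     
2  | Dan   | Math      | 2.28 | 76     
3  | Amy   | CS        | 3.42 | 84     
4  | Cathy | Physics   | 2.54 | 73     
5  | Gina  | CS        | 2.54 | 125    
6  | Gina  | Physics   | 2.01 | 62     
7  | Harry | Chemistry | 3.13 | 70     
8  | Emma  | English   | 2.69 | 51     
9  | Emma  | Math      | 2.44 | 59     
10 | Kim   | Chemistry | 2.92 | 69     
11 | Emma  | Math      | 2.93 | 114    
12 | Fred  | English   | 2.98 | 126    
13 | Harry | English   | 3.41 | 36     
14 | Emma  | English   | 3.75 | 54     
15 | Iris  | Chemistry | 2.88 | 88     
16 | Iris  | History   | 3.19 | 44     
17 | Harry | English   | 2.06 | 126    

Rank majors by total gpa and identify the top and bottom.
SELECT major, SUM(gpa)
FROM students
GROUP BY major
ORDER BY SUM(gpa)

All groups:
  History: 3.19
  Physics: 4.55
  CS: 5.96
  Chemistry: 8.93
  Math: 11.28
  English: 14.89

Highest: English (14.89)
Lowest: History (3.19)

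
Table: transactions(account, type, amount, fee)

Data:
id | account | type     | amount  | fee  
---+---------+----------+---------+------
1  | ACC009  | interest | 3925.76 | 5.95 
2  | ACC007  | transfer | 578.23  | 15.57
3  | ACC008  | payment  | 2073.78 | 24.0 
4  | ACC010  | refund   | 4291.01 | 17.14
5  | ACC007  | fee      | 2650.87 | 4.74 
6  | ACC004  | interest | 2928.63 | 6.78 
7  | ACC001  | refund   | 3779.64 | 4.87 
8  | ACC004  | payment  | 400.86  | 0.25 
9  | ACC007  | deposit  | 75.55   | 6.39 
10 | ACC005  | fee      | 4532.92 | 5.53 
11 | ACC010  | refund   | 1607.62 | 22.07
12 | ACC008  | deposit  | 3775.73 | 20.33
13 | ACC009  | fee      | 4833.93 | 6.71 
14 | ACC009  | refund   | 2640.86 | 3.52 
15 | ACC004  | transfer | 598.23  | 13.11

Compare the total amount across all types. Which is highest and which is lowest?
SELECT type, SUM(amount)
FROM transactions
GROUP BY type
ORDER BY SUM(amount)

All groups:
  transfer: 1176.46
  payment: 2474.64
  deposit: 3851.28
  interest: 6854.39
  fee: 12017.72
  refund: 12319.13

Highest: refund (12319.13)
Lowest: transfer (1176.46)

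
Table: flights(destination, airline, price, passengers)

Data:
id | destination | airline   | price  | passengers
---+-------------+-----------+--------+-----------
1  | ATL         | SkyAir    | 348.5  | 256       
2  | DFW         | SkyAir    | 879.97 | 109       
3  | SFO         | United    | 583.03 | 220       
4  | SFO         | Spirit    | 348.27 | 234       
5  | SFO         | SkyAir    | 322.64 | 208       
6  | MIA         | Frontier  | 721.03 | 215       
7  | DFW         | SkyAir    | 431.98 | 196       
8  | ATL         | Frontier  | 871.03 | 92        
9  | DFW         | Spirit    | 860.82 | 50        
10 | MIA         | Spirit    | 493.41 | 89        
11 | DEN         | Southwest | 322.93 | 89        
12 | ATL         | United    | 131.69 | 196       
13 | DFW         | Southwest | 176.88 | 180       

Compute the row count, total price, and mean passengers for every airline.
SELECT airline,
       COUNT(*) as cnt,
       SUM(price) as total_price,
       AVG(passengers) as avg_passengers
FROM flights
GROUP BY airline

Result:
  Frontier: 2 records, 1592.06 total price, 153.50 avg passengers
  SkyAir: 4 records, 1983.09 total price, 192.25 avg passengers
  Southwest: 2 records, 499.81 total price, 134.50 avg passengers
  Spirit: 3 records, 1702.50 total price, 124.33 avg passengers
  United: 2 records, 714.72 total price, 208.00 avg passengers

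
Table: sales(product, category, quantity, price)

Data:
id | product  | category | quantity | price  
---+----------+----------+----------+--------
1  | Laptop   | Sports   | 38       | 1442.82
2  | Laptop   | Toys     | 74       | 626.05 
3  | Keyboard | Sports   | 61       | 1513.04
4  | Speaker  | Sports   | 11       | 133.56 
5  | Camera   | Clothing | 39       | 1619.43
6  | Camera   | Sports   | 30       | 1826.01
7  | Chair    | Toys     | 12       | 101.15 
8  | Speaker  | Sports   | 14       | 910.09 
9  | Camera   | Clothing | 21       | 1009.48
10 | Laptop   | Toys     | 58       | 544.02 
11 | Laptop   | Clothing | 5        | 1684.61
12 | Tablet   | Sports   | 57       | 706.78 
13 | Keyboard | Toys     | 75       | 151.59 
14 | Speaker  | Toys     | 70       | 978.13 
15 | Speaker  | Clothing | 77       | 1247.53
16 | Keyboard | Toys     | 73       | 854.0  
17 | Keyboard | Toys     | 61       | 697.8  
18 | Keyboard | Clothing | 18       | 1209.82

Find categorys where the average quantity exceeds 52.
SELECT category, AVG(quantity)
FROM sales
GROUP BY category
HAVING AVG(quantity) > 52

Result:
  Toys: avg=60.43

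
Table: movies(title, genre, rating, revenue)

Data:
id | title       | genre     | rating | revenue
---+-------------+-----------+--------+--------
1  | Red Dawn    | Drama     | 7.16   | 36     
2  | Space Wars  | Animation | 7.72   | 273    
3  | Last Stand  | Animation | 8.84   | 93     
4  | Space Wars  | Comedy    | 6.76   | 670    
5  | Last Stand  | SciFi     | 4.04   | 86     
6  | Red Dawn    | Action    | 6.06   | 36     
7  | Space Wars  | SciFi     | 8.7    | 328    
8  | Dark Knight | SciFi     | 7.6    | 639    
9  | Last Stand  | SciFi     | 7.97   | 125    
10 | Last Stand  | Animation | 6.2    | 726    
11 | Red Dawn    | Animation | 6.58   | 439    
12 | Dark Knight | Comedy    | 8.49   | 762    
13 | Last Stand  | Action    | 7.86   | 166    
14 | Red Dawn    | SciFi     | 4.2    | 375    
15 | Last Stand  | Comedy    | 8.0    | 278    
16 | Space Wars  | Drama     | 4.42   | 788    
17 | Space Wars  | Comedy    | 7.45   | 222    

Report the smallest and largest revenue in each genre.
SELECT genre, MIN(revenue), MAX(revenue)
FROM movies
GROUP BY genre

Result:
  Action: min=36, max=166
  Animation: min=93, max=726
  Comedy: min=222, max=762
  Drama: min=36, max=788
  SciFi: min=86, max=639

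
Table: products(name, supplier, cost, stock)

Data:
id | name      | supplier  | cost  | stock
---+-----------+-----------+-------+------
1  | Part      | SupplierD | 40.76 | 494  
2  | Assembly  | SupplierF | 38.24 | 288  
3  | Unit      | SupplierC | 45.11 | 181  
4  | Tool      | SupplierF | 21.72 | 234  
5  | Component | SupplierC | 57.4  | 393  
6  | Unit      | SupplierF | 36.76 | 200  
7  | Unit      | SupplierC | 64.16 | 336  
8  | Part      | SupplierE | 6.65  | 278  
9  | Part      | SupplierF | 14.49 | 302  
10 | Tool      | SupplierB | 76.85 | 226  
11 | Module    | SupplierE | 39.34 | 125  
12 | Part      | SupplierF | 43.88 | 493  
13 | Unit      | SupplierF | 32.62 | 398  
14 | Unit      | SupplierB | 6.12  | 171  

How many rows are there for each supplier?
SELECT supplier, COUNT(*) as count
FROM products
GROUP BY supplier

Result:
  SupplierB: 2
  SupplierC: 3
  SupplierD: 1
  SupplierE: 2
  SupplierF: 6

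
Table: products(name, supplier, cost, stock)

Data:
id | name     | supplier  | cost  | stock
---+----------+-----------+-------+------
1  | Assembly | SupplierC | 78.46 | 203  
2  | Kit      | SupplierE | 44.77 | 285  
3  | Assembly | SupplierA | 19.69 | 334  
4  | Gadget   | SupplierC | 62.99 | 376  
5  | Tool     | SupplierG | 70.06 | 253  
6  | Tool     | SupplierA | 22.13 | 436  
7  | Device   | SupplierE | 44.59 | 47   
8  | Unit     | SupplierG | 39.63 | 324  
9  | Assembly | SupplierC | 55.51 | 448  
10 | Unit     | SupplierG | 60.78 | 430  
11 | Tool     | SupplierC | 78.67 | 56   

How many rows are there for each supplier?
SELECT supplier, COUNT(*) as count
FROM products
GROUP BY supplier

Result:
  SupplierA: 2
  SupplierC: 4
  SupplierE: 2
  SupplierG: 3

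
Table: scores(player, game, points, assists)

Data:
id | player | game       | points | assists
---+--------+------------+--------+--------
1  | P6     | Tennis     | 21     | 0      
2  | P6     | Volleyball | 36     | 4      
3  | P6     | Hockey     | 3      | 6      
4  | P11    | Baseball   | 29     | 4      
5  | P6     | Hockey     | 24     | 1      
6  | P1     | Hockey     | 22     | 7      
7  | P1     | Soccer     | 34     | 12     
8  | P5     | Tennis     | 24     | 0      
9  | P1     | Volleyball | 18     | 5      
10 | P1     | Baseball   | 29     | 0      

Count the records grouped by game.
SELECT game, COUNT(*) as count
FROM scores
GROUP BY game

Result:
  Baseball: 2
  Hockey: 3
  Soccer: 1
  Tennis: 2
  Volleyball: 2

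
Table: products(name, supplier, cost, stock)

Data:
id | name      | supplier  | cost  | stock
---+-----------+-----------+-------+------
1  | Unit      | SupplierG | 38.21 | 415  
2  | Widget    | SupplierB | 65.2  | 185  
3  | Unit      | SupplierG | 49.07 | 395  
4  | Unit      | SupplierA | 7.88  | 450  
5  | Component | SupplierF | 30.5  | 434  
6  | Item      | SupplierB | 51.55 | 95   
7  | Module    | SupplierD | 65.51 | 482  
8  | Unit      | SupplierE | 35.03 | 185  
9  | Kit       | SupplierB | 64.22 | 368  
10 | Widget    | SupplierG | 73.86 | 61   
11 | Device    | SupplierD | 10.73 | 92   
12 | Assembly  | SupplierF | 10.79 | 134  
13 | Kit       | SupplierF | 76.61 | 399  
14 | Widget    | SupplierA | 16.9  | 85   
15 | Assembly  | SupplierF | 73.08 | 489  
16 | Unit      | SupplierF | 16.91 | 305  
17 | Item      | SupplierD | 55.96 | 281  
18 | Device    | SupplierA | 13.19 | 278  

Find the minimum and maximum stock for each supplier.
SELECT supplier, MIN(stock), MAX(stock)
FROM products
GROUP BY supplier

Result:
  SupplierA: min=85, max=450
  SupplierB: min=95, max=368
  SupplierD: min=92, max=482
  SupplierE: min=185, max=185
  SupplierF: min=134, max=489
  SupplierG: min=61, max=415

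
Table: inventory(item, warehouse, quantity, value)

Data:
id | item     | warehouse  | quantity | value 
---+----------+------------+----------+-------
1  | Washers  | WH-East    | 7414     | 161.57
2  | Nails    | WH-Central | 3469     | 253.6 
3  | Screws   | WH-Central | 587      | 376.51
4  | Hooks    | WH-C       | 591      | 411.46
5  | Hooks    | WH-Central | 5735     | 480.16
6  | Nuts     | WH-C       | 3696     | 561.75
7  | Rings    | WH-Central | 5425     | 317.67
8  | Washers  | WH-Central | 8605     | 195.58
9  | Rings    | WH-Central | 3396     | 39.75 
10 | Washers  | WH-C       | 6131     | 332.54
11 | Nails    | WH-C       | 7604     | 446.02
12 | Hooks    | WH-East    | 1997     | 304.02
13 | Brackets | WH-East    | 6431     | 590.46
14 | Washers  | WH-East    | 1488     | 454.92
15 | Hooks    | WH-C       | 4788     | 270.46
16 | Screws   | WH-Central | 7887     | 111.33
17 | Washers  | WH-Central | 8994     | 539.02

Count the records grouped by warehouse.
SELECT warehouse, COUNT(*) as count
FROM inventory
GROUP BY warehouse

Result:
  WH-C: 5
  WH-Central: 8
  WH-East: 4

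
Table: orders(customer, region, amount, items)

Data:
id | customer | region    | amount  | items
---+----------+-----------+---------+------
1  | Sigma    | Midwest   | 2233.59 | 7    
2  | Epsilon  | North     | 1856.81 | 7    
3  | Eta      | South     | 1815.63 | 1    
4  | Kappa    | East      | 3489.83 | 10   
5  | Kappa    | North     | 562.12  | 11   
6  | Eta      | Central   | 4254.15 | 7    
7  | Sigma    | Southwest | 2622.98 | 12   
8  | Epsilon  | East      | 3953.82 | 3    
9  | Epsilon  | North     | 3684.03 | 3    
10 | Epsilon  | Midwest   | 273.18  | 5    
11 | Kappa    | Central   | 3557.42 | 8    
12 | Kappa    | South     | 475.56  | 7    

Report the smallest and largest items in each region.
SELECT region, MIN(items), MAX(items)
FROM orders
GROUP BY region

Result:
  Central: min=7, max=8
  East: min=3, max=10
  Midwest: min=5, max=7
  North: min=3, max=11
  South: min=1, max=7
  Southwest: min=12, max=12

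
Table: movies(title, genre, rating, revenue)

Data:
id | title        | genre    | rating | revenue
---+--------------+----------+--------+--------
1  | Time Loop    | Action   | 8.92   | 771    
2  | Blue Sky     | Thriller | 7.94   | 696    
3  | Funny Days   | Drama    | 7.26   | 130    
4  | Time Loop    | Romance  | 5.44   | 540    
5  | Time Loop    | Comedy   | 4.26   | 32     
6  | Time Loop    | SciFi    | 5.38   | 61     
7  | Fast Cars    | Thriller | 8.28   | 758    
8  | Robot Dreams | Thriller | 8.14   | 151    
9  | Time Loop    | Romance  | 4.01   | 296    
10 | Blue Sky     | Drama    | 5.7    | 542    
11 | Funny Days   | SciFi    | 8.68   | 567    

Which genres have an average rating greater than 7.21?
SELECT genre, AVG(rating)
FROM movies
GROUP BY genre
HAVING AVG(rating) > 7.21

Result:
  Action: avg=8.92
  Thriller: avg=8.12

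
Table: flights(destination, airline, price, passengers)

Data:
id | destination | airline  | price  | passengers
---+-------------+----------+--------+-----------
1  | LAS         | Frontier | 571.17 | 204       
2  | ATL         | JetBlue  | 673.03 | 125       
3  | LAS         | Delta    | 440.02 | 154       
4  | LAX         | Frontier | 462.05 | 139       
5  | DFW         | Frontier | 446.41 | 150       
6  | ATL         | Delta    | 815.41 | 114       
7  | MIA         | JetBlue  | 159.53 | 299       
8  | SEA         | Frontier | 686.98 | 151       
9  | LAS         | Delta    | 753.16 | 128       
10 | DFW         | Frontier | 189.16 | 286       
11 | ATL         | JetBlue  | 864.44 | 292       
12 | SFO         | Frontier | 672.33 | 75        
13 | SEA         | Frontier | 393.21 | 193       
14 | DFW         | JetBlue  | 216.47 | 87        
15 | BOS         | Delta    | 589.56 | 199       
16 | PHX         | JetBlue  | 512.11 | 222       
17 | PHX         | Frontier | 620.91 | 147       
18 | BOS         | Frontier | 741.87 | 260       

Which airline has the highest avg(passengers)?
SELECT airline, AVG(passengers) as val
FROM flights
GROUP BY airline
ORDER BY val DESC
LIMIT 1

Result: JetBlue with avg(passengers) = 205.00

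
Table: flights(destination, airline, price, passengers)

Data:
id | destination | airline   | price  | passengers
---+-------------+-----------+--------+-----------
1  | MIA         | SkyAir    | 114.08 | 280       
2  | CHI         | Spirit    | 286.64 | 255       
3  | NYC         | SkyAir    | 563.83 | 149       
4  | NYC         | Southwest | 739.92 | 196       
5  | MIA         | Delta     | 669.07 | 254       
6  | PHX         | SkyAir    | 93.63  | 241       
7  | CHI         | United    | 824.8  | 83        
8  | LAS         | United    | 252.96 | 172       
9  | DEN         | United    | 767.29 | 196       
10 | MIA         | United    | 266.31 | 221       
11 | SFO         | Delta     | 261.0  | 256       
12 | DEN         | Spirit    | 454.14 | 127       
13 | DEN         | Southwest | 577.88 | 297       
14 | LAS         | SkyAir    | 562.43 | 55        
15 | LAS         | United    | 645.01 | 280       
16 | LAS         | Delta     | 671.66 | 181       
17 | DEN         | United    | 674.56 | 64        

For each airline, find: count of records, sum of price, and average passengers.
SELECT airline,
       COUNT(*) as cnt,
       SUM(price) as total_price,
       AVG(passengers) as avg_passengers
FROM flights
GROUP BY airline

Result:
  Delta: 3 records, 1601.73 total price, 230.33 avg passengers
  SkyAir: 4 records, 1333.97 total price, 181.25 avg passengers
  Southwest: 2 records, 1317.80 total price, 246.50 avg passengers
  Spirit: 2 records, 740.78 total price, 191.00 avg passengers
  United: 6 records, 3430.93 total price, 169.33 avg passengers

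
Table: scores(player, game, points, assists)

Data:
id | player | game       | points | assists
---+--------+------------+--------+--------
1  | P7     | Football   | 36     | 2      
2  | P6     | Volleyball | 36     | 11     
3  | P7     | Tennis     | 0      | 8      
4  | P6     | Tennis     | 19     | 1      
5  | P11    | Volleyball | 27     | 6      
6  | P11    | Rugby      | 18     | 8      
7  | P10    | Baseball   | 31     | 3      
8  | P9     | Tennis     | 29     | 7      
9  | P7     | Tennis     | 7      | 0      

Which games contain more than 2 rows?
SELECT game, COUNT(*) as cnt
FROM scores
GROUP BY game
HAVING COUNT(*) > 2

Result:
  Tennis: 4

Note: HAVING filters groups after aggregation, WHERE filters rows before.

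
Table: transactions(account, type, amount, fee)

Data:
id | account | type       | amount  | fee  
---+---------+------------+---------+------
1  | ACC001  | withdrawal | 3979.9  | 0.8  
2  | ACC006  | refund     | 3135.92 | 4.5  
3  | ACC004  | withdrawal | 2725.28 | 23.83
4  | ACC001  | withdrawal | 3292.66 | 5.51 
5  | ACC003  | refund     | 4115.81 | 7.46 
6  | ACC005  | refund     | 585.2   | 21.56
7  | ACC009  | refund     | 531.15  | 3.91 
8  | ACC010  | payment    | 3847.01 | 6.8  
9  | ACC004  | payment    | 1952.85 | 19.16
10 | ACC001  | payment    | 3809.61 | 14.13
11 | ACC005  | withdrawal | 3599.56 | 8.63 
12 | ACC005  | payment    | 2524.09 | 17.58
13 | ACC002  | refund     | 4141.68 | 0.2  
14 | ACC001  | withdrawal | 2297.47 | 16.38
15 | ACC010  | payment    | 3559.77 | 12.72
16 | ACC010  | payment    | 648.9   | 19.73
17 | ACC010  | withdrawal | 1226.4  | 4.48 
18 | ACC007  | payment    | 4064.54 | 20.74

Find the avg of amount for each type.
SELECT type, AVG(amount) as result
FROM transactions
GROUP BY type

Result:
  payment: 2915.25
  refund: 2501.95
  withdrawal: 2853.55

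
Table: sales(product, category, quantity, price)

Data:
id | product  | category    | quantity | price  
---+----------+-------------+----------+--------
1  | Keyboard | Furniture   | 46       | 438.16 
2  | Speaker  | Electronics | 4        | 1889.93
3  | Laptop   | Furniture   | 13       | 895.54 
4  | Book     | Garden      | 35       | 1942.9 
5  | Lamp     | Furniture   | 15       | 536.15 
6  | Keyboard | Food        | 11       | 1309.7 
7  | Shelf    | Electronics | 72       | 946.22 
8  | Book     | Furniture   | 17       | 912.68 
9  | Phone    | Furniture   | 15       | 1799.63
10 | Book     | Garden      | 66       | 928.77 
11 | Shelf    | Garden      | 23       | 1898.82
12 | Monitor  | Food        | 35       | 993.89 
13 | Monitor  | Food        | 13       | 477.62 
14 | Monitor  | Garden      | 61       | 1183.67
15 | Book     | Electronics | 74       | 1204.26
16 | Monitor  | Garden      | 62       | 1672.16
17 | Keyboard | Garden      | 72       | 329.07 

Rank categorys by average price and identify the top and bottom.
SELECT category, AVG(price)
FROM sales
GROUP BY category
ORDER BY AVG(price)

All groups:
  Furniture: 916.43
  Food: 927.07
  Garden: 1325.90
  Electronics: 1346.80

Highest: Electronics (1346.80)
Lowest: Furniture (916.43)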